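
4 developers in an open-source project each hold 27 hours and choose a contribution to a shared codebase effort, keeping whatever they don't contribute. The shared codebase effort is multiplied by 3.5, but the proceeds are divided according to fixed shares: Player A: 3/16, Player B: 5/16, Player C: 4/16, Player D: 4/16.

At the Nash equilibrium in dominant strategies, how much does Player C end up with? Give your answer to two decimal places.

50.63 hours

Player j's private return per contributed unit is 3.5 × (j's share). Contributing is weakly dominant for j when that share is at least 1/3.5 = 0.2857, and contributing 0 is dominant otherwise.
Player B alone (share 5/16) is above the threshold, contributing 27; the remaining 3 contribute 0. Total contributed: 27.
Player C keeps 27 and receives 3.5 × 27 × 4/16 = 23.63 from the shared codebase effort, for a payoff of 50.63.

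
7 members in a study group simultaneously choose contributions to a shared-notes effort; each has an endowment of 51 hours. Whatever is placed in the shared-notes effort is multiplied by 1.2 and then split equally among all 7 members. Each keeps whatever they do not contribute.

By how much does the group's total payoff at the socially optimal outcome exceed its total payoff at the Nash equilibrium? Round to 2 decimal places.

Each contributed unit returns 1.2/7 = 0.1714 to its contributor — below 1 — so contributing 0 is dominant for every player. At the Nash equilibrium everyone keeps their 51, and the group total is 7 × 51 = 357.
Each contributed unit returns 1.200 to the group as a whole (0.1714 to each of 7 players), which exceeds 1, so the social optimum is full contribution: group total = 1.200 × 357 = 428.40.
Efficiency loss = 428.40 − 357 = 71.40.

71.40 hours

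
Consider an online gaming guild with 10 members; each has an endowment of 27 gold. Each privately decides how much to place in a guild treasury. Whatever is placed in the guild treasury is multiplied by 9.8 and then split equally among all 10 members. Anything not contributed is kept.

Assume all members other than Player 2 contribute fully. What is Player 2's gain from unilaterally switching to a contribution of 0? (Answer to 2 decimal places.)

Switching from a contribution of 27 to 0 lets Player 2 keep an extra 27 gold, but lowers the guild treasury by 27, which costs Player 2 their own share of that drop: 9.8/10 × 27 = 26.46.
Net gain = 27 − 26.46 = 0.54. The private return per contributed unit (0.9800) is below 1, so free-riding is indeed the best response regardless of what the others do.

0.54 gold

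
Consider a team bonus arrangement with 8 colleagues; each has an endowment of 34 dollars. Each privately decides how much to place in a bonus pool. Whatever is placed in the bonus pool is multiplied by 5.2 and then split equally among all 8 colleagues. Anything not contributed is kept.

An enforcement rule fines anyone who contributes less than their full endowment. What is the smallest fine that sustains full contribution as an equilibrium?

Given the others contribute fully, the best deviation is to contribute 0 (any partial contribution still incurs the fine and gives up units whose private return 0.6500 is below 1).
Deviating from 34 to 0 saves 34 dollars but forfeits the deviator's share of the drop in the bonus pool: 5.2/8 × 34 = 22.10.
So the deviation gain is 34 − 22.10 = 11.90, and the fine must be at least 11.90 dollars to wipe it out.

11.90 dollars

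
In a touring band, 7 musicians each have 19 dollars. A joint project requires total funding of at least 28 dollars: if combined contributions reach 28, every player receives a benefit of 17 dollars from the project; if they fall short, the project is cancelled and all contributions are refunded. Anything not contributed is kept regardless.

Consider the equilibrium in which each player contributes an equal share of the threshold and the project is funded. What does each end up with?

32 dollars

Equal share of the threshold: 28/7 = 4.
At this profile no one gains by cutting their contribution: any cut drops the total below 28, the project is cancelled, contributions are refunded, and the deviator ends with 19, which is less than 19 − 4 + 17 = 32. Contributing more than 4 just wastes the excess. So contributing exactly 4 is a best response.
Each player's payoff: 19 − 4 + 17 = 32.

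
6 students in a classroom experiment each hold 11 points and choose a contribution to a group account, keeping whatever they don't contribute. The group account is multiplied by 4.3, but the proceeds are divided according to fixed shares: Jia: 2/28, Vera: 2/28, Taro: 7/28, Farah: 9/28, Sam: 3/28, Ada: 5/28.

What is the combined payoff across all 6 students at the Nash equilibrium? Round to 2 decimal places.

138.60 points

Each unit j contributes comes back to j as 4.3 × (j's share), so j prefers to contribute only if that share exceeds 1/4.3 = 0.2326; otherwise keeping the unit dominates.
Taro and Farah are above the threshold, contributing 11 each; the remaining 4 contribute 0. Total contributed: 22.
The group account pays out 4.3 × 22 = 94.60 in total (split across the unequal shares, but the aggregate is all that matters for the group sum).
The 4 free-riders keep 11 each, adding 44. Group total = 44 + 94.60 = 138.60.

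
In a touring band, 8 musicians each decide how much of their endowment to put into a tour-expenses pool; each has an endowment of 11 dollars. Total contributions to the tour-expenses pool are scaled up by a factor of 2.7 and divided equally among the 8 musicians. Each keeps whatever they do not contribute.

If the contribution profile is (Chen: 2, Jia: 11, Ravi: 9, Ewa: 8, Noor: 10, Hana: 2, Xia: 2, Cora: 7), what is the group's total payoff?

174.70 dollars

Total contributed: 2 + 11 + 9 + 8 + 10 + 2 + 2 + 7 = 51; total kept: 8 × 11 − 51 = 37.
The tour-expenses pool pays out 2.7 × 51 = 137.70 in aggregate.
Group total = 37 + 137.70 = 174.70.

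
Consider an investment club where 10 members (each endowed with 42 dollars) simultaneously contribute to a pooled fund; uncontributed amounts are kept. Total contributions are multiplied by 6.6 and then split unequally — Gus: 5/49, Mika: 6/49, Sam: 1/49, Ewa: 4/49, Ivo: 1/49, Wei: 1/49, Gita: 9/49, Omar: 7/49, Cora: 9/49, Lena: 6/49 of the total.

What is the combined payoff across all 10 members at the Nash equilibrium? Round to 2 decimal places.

Each unit j contributes comes back to j as 6.6 × (j's share), so j prefers to contribute only if that share exceeds 1/6.6 = 0.1515; otherwise keeping the unit dominates.
The shares above 0.1515 belong to Gita and Cora, contributing 42 each; the remaining 8 contribute 0. Total contributed: 84.
The pooled fund pays out 6.6 × 84 = 554.40 in total (split across the unequal shares, but the aggregate is all that matters for the group sum).
The 8 free-riders keep 42 each, adding 336. Group total = 336 + 554.40 = 890.40.

890.40 dollars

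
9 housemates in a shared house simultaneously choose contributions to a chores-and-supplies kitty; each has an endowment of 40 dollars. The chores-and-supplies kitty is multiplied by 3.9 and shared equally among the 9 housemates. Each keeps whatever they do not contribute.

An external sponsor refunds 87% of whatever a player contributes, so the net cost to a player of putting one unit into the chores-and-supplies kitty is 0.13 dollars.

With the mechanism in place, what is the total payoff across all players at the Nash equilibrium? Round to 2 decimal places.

With the mechanism, a contributed unit returns (3.9/9) / 0.13 = 3.3333 per unit of net cost to the contributor — now above 1 — so contributing fully is weakly dominant for every player.
So the Nash equilibrium is full contribution by all 9; the group earns 9 × (40 × 0.87 + 3.9 × 40) = 1717.20.

1717.20 dollars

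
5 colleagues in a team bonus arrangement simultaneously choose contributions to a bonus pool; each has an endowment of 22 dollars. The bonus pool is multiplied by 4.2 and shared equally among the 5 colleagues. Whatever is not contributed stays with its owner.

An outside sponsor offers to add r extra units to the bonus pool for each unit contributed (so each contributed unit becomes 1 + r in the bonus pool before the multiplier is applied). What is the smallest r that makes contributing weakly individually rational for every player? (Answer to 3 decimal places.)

With matching at rate r, one contributed unit becomes (1 + r) in the bonus pool and returns 4.2 × (1 + r) / 5 to the contributor.
Setting this equal to 1: 1 + r = 5/4.2 = 1.1905.
So the minimum matching rate is r = 1.1905 − 1 = 0.190.

0.190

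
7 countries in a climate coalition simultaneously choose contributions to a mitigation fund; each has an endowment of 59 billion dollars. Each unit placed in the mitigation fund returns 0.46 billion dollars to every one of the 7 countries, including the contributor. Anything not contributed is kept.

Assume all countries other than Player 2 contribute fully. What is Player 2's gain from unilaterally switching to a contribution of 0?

Switching from a contribution of 59 to 0 lets Player 2 keep an extra 59 billion dollars, but lowers the mitigation fund by 59, which costs Player 2 their own share of that drop: 0.46 × 59 = 27.14.
Net gain = 59 − 27.14 = 31.86. The private return per contributed unit (0.46) is below 1, so free-riding is indeed the best response regardless of what the others do.

31.86 billion dollars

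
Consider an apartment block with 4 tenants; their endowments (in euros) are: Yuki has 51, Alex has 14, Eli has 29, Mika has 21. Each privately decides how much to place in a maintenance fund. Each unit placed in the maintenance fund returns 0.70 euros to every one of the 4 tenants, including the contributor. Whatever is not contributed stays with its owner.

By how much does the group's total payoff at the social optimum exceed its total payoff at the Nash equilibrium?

The private return per contributed unit is 0.70 < 1 for everyone, so the Nash equilibrium is zero contribution and the group total is Σ E_j = 51 + 14 + 29 + 21 = 115.
Each contributed unit returns 2.800 to the group, so the social optimum is full contribution by everyone: group total = 2.800 × 115 = 322.00.
Efficiency loss = (2.800 − 1) × 115 = 207.00.

207.00 euros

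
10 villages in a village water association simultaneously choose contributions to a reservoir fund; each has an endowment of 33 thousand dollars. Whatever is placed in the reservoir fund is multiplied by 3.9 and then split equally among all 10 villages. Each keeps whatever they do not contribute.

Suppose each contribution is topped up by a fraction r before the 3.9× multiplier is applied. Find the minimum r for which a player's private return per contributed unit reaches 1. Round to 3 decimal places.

1.564

With matching at rate r, one contributed unit becomes (1 + r) in the reservoir fund and returns 3.9 × (1 + r) / 10 to the contributor.
Setting this equal to 1: 1 + r = 10/3.9 = 2.5641.
So the minimum matching rate is r = 2.5641 − 1 = 1.564.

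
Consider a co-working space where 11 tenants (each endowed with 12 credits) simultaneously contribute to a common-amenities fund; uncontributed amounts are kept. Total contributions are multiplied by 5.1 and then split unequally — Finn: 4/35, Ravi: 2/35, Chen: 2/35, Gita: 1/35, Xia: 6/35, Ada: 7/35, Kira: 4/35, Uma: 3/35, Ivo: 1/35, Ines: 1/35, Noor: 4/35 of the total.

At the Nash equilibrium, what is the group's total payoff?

Each unit j contributes comes back to j as 5.1 × (j's share), so j prefers to contribute only if that share exceeds 1/5.1 = 0.1961; otherwise keeping the unit dominates.
Only Ada (7/35) clears that bar, contributing 12; the remaining 10 contribute 0. Total contributed: 12.
The common-amenities fund pays out 5.1 × 12 = 61.20 in total (split across the unequal shares, but the aggregate is all that matters for the group sum).
The 10 free-riders keep 12 each, adding 120. Group total = 120 + 61.20 = 181.20.

181.20 credits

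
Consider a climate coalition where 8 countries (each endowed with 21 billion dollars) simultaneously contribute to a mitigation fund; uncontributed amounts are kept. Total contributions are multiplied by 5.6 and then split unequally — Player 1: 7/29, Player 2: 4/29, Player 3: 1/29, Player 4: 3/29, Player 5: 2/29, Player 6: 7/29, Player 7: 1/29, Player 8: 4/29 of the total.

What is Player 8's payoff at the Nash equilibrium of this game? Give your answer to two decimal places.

53.44 billion dollars

A player with share s gets back 5.6·s per unit contributed, so full contribution is dominant for anyone with s > 1/5.6 = 0.1786 and zero contribution is dominant for anyone below.
The shares above 0.1786 belong to Player 1 and Player 6, contributing 21 each; the remaining 6 contribute 0. Total contributed: 42.
Player 8 keeps 21 and receives 5.6 × 42 × 4/29 = 32.44 from the mitigation fund, for a payoff of 53.44.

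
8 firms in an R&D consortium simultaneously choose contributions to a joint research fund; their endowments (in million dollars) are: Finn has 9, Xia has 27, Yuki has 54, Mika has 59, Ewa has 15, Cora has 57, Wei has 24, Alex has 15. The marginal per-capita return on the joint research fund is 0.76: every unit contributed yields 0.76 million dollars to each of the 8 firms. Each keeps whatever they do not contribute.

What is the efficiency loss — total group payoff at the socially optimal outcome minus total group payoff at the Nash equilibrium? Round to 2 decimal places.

1320.80 million dollars

The private return per contributed unit is 0.76 < 1 for everyone, so the Nash equilibrium is zero contribution and the group total is Σ E_j = 9 + 27 + 54 + 59 + 15 + 57 + 24 + 15 = 260.
Each contributed unit returns 6.080 to the group, so the social optimum is full contribution by everyone: group total = 6.080 × 260 = 1580.80.
Efficiency loss = (6.080 − 1) × 260 = 1320.80.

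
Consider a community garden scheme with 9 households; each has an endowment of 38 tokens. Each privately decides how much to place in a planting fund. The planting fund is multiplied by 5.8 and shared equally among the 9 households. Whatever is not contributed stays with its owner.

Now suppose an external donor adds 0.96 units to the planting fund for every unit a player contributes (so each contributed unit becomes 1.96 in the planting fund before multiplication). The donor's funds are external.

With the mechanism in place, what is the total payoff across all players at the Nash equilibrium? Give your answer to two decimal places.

Under the mechanism each unit contributed yields 5.8 × 1.96 / 9 = 1.2631 back to its contributor per unit of net cost, which exceeds 1, making full contribution the dominant choice for everyone.
So the Nash equilibrium is full contribution by all 9; the group earns 5.8 × 1.96 × 342 = 3887.86.

3887.86 tokens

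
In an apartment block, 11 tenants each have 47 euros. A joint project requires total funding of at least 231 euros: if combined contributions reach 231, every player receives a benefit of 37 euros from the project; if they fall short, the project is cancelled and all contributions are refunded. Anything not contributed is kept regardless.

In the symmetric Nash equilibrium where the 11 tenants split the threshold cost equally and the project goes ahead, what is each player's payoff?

Equal share of the threshold: 231/11 = 21.
At this profile no one gains by cutting their contribution: any cut drops the total below 231, the project is cancelled, contributions are refunded, and the deviator ends with 47, which is less than 47 − 21 + 37 = 63. Contributing more than 21 just wastes the excess. So contributing exactly 21 is a best response.
Each player's payoff: 47 − 21 + 37 = 63.

63 euros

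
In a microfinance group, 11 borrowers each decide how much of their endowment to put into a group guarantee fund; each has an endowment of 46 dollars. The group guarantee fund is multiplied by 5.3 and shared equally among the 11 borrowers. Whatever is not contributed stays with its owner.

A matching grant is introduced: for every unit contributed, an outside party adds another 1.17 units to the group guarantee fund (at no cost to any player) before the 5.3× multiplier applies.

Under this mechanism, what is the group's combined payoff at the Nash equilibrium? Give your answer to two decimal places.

5819.51 dollars

The effective private return per unit is now 5.3 × 2.17 / 11 = 1.0455 > 1, so every player's dominant strategy flips to full contribution.
At the Nash equilibrium everyone contributes 46. Group total payoff = 5.3 × 2.17 × 506 = 5819.51.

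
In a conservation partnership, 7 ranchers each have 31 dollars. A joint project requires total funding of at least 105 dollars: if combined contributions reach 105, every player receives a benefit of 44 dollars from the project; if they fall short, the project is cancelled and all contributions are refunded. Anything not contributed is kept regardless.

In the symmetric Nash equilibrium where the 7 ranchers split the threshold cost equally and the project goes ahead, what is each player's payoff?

Equal share of the threshold: 105/7 = 15.
At this profile no one gains by cutting their contribution: any cut drops the total below 105, the project is cancelled, contributions are refunded, and the deviator ends with 31, which is less than 31 − 15 + 44 = 60. Contributing more than 15 just wastes the excess. So contributing exactly 15 is a best response.
Each player's payoff: 31 − 15 + 44 = 60.

60 dollars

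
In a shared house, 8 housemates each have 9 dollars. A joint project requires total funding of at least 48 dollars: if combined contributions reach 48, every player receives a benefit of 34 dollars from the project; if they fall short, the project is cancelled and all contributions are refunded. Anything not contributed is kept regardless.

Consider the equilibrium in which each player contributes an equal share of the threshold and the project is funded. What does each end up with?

37 dollars

Equal share of the threshold: 48/8 = 6.
At this profile no one gains by cutting their contribution: any cut drops the total below 48, the project is cancelled, contributions are refunded, and the deviator ends with 9, which is less than 9 − 6 + 34 = 37. Contributing more than 6 just wastes the excess. So contributing exactly 6 is a best response.
Each player's payoff: 9 − 6 + 34 = 37.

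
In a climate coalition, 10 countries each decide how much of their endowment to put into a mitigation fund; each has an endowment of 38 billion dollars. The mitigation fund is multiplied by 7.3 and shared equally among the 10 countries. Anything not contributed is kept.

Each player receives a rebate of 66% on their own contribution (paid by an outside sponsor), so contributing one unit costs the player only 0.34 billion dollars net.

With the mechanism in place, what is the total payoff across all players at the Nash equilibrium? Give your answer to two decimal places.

Under the mechanism each unit contributed yields (7.3/10) / 0.34 = 2.1471 back to its contributor per unit of net cost, which exceeds 1, making full contribution the dominant choice for everyone.
So the Nash equilibrium is full contribution by all 10; the group earns 10 × (38 × 0.66 + 7.3 × 38) = 3024.80.

3024.80 billion dollars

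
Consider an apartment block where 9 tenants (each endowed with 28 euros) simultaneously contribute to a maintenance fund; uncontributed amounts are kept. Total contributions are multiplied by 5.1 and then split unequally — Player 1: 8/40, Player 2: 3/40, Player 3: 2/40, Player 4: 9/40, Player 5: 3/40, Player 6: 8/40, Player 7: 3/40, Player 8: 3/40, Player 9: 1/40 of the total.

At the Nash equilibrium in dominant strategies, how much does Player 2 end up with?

60.13 euros

Player j's private return per contributed unit is 5.1 × (j's share). Contributing is weakly dominant for j when that share is at least 1/5.1 = 0.1961, and contributing 0 is dominant otherwise.
The shares above 0.1961 belong to Player 1, Player 4 and Player 6, contributing 28 each; the remaining 6 contribute 0. Total contributed: 84.
Player 2 keeps 28 and receives 5.1 × 84 × 3/40 = 32.13 from the maintenance fund, for a payoff of 60.13.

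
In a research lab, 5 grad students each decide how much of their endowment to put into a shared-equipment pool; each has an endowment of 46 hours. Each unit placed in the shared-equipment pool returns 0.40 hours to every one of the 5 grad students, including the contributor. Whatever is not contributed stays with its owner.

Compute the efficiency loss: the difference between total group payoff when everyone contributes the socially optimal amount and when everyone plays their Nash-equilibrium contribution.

The private return per contributed unit is 0.40 < 1, so contributing 0 is dominant for every player. At the Nash equilibrium everyone keeps their 46, and the group total is 5 × 46 = 230.
Each contributed unit returns 2.000 to the group as a whole (0.40 to each of 5 players), which exceeds 1, so the social optimum is full contribution: group total = 2.000 × 230 = 460.00.
Efficiency loss = 460.00 − 230 = 230.00.

230.00 hours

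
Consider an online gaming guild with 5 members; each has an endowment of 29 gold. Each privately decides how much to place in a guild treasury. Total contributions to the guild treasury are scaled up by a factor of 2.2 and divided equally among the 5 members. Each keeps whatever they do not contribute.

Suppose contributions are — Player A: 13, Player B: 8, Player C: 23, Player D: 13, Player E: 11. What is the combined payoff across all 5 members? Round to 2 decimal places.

226.60 gold

Total contributed: 13 + 8 + 23 + 13 + 11 = 68; total kept: 5 × 29 − 68 = 77.
The guild treasury pays out 2.2 × 68 = 149.60 in aggregate.
Group total = 77 + 149.60 = 226.60.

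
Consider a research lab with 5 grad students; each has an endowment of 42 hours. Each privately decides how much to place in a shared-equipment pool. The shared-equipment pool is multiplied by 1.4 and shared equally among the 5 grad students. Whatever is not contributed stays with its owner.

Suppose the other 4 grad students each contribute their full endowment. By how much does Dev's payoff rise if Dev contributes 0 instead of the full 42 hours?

Switching from a contribution of 42 to 0 lets Dev keep an extra 42 hours, but lowers the shared-equipment pool by 42, which costs Dev their own share of that drop: 1.4/5 × 42 = 11.76.
Net gain = 42 − 11.76 = 30.24. The private return per contributed unit (0.2800) is below 1, so free-riding is indeed the best response regardless of what the others do.

30.24 hours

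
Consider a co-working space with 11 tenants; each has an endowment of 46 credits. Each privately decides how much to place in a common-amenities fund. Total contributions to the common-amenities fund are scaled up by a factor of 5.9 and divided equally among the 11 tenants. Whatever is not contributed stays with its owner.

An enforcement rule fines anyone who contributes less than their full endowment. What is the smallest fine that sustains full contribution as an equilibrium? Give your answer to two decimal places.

Given the others contribute fully, the best deviation is to contribute 0 (any partial contribution still incurs the fine and gives up units whose private return 0.5364 is below 1).
Deviating from 46 to 0 saves 46 credits but forfeits the deviator's share of the drop in the common-amenities fund: 5.9/11 × 46 = 24.67.
So the deviation gain is 46 − 24.67 = 21.33, and the fine must be at least 21.33 credits to wipe it out.

21.33 credits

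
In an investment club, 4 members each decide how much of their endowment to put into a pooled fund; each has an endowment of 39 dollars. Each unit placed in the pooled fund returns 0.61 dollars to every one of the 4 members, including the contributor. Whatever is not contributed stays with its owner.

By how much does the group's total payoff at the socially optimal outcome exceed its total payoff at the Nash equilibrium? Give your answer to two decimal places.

224.64 dollars

The private return per contributed unit is 0.61 < 1, so contributing 0 is dominant for every player. At the Nash equilibrium everyone keeps their 39, and the group total is 4 × 39 = 156.
Each contributed unit returns 2.440 to the group as a whole (0.61 to each of 4 players), which exceeds 1, so the social optimum is full contribution: group total = 2.440 × 156 = 380.64.
Efficiency loss = 380.64 − 156 = 224.64.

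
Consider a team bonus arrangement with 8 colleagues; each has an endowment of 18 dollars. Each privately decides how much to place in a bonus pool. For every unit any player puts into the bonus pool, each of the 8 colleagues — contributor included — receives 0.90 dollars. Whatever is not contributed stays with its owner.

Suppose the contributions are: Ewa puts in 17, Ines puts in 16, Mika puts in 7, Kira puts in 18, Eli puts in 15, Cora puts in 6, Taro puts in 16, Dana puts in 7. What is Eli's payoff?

94.80 dollars

Total contributed: 17 + 16 + 7 + 18 + 15 + 6 + 16 + 7 = 102.
Each receives 0.90 × 102 = 91.80 from the bonus pool.
Eli keeps 18 − 15 = 3, so Eli's payoff is 3 + 91.80 = 94.80.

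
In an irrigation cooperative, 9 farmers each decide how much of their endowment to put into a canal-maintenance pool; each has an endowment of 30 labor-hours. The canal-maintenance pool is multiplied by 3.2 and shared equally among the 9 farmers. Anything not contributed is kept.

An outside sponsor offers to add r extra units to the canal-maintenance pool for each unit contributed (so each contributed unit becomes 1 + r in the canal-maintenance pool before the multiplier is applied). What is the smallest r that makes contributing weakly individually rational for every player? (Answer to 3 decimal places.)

1.813

With matching at rate r, one contributed unit becomes (1 + r) in the canal-maintenance pool and returns 3.2 × (1 + r) / 9 to the contributor.
Setting this equal to 1: 1 + r = 9/3.2 = 2.8125.
So the minimum matching rate is r = 2.8125 − 1 = 1.813.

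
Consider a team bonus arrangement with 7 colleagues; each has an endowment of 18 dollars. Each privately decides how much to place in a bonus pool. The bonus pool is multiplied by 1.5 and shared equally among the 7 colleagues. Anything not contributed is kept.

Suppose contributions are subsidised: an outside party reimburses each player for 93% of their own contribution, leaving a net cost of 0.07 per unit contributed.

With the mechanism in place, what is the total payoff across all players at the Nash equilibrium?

Under the mechanism each unit contributed yields (1.5/7) / 0.07 = 3.0612 back to its contributor per unit of net cost, which exceeds 1, making full contribution the dominant choice for everyone.
At the Nash equilibrium everyone contributes 18. Group total payoff = 7 × (18 × 0.93 + 1.5 × 18) = 306.18.

306.18 dollars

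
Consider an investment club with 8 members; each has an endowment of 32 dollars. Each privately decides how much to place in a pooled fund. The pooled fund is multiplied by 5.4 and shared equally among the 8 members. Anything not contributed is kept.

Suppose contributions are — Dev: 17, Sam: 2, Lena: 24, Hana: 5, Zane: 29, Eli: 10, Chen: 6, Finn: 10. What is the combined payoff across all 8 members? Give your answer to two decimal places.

709.20 dollars

Total contributed: 17 + 2 + 24 + 5 + 29 + 10 + 6 + 10 = 103; total kept: 8 × 32 − 103 = 153.
The pooled fund pays out 5.4 × 103 = 556.20 in aggregate.
Group total = 153 + 556.20 = 709.20.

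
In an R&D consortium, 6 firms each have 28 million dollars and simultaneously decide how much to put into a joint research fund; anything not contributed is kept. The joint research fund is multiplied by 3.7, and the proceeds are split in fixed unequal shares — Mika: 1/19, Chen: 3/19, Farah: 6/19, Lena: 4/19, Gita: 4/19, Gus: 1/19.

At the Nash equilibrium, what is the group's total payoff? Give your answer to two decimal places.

243.60 million dollars

A player with share s gets back 3.7·s per unit contributed, so full contribution is dominant for anyone with s > 1/3.7 = 0.2703 and zero contribution is dominant for anyone below.
Farah alone (share 6/19) is above the threshold, contributing 28; the remaining 5 contribute 0. Total contributed: 28.
The joint research fund pays out 3.7 × 28 = 103.60 in total (split across the unequal shares, but the aggregate is all that matters for the group sum).
The 5 free-riders keep 28 each, adding 140. Group total = 140 + 103.60 = 243.60.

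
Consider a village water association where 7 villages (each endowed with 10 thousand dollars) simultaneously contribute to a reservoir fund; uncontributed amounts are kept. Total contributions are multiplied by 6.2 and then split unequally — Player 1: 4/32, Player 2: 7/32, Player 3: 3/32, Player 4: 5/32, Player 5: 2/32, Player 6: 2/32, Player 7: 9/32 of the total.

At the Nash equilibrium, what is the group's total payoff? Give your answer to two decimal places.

For player j, contributing a unit is worthwhile iff 6.2 × (j's share) ≥ 1, i.e. iff j's share is at least 0.1613.
The shares above 0.1613 belong to Player 2 and Player 7, contributing 10 each; the remaining 5 contribute 0. Total contributed: 20.
The reservoir fund pays out 6.2 × 20 = 124.00 in total (split across the unequal shares, but the aggregate is all that matters for the group sum).
The 5 free-riders keep 10 each, adding 50. Group total = 50 + 124.00 = 174.00.

174.00 thousand dollars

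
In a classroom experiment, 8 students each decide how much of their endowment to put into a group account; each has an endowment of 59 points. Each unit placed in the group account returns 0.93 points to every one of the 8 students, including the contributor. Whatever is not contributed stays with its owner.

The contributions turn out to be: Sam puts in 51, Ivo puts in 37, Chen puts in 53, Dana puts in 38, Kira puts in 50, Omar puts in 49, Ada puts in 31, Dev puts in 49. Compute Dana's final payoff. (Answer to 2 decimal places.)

Total contributed: 51 + 37 + 53 + 38 + 50 + 49 + 31 + 49 = 358.
Each receives 0.93 × 358 = 332.94 from the group account.
Dana keeps 59 − 38 = 21, so Dana's payoff is 21 + 332.94 = 353.94.

353.94 points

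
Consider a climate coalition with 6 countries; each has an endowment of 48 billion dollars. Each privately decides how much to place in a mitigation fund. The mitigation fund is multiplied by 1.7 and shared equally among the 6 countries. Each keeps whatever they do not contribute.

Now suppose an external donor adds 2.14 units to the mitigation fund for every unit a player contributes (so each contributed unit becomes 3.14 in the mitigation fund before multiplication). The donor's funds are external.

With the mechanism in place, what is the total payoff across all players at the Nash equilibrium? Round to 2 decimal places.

288.00 billion dollars

Even with the mechanism, each unit contributed returns only 1.7 × 3.14 / 6 = 0.8897 per unit of net cost, so contributing nothing is still dominant.
Everyone keeps their endowment and the group total is 6 × 48 = 288.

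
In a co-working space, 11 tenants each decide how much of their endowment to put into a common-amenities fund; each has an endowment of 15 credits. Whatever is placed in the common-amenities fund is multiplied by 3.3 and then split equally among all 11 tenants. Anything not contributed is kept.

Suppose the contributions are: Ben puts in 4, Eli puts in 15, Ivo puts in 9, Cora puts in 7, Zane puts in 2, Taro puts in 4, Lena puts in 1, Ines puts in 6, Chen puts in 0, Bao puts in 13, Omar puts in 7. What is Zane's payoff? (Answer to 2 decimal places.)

Total contributed: 4 + 15 + 9 + 7 + 2 + 4 + 1 + 6 + 0 + 13 + 7 = 68.
Each receives 3.3 × 68 / 11 = 20.40 from the common-amenities fund.
Zane keeps 15 − 2 = 13, so Zane's payoff is 13 + 20.40 = 33.40.

33.40 credits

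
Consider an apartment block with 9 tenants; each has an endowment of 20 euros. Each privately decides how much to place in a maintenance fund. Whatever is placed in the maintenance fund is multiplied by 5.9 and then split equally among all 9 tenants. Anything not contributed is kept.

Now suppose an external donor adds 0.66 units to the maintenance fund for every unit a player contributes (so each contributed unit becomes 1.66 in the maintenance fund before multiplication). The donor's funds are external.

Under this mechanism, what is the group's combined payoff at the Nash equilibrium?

1762.92 euros

The effective private return per unit is now 5.9 × 1.66 / 9 = 1.0882 > 1, so every player's dominant strategy flips to full contribution.
So the Nash equilibrium is full contribution by all 9; the group earns 5.9 × 1.66 × 180 = 1762.92.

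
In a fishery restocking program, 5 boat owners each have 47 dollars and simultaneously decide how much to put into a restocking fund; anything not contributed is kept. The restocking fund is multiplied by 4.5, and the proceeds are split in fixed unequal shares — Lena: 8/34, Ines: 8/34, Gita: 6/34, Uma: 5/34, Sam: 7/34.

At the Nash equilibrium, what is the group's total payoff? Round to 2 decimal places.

564.00 dollars

Player j's private return per contributed unit is 4.5 × (j's share). Contributing is weakly dominant for j when that share is at least 1/4.5 = 0.2222, and contributing 0 is dominant otherwise.
Lena and Ines clear that bar, contributing 47 each; the remaining 3 contribute 0. Total contributed: 94.
The restocking fund pays out 4.5 × 94 = 423.00 in total (split across the unequal shares, but the aggregate is all that matters for the group sum).
The 3 free-riders keep 47 each, adding 141. Group total = 141 + 423.00 = 564.00.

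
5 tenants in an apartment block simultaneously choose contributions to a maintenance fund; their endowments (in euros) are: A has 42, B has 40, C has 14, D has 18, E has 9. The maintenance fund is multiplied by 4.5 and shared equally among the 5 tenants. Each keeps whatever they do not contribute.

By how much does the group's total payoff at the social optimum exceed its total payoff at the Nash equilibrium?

The private return per contributed unit is 4.5/5 = 0.9000 < 1 for every player regardless of endowment, so the Nash equilibrium is zero contribution and the group total is Σ E_j = 42 + 40 + 14 + 18 + 9 = 123.
Each contributed unit returns 4.500 to the group, so the social optimum is full contribution by everyone: group total = 4.500 × 123 = 553.50.
Efficiency loss = (4.500 − 1) × 123 = 430.50.

430.50 euros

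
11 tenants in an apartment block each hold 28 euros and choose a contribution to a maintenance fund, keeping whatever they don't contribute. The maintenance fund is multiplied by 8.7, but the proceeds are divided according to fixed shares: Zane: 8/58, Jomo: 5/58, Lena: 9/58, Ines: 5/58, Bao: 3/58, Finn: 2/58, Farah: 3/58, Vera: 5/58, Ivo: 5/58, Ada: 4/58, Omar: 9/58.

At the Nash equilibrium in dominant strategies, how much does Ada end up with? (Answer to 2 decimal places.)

Each unit j contributes comes back to j as 8.7 × (j's share), so j prefers to contribute only if that share exceeds 1/8.7 = 0.1149; otherwise keeping the unit dominates.
Zane, Lena and Omar clear that bar, contributing 28 each; the remaining 8 contribute 0. Total contributed: 84.
Ada keeps 28 and receives 8.7 × 84 × 4/58 = 50.40 from the maintenance fund, for a payoff of 78.40.

78.40 euros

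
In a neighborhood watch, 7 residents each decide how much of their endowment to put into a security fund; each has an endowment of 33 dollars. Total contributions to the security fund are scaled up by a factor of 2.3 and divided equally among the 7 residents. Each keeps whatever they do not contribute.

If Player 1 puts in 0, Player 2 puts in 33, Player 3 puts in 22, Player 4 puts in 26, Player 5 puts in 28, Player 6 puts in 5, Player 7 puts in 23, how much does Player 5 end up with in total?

Total contributed: 0 + 33 + 22 + 26 + 28 + 5 + 23 = 137.
Each receives 2.3 × 137 / 7 = 45.01 from the security fund.
Player 5 keeps 33 − 28 = 5, so Player 5's payoff is 5 + 45.01 = 50.01.

50.01 dollars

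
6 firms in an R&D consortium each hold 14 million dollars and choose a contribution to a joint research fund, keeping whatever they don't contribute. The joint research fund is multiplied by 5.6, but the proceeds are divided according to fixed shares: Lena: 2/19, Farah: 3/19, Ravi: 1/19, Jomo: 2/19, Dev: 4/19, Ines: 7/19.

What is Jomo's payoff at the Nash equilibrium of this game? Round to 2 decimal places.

A player with share s gets back 5.6·s per unit contributed, so full contribution is dominant for anyone with s > 1/5.6 = 0.1786 and zero contribution is dominant for anyone below.
Dev and Ines clear that bar, contributing 14 each; the remaining 4 contribute 0. Total contributed: 28.
Jomo keeps 14 and receives 5.6 × 28 × 2/19 = 16.51 from the joint research fund, for a payoff of 30.51.

30.51 million dollars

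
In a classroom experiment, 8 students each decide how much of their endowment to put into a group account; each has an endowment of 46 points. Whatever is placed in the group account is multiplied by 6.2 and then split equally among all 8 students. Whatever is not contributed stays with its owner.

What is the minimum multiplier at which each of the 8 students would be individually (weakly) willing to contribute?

A contributed unit returns (multiplier)/8 to its contributor.
This reaches 1 exactly when the multiplier is 8.

8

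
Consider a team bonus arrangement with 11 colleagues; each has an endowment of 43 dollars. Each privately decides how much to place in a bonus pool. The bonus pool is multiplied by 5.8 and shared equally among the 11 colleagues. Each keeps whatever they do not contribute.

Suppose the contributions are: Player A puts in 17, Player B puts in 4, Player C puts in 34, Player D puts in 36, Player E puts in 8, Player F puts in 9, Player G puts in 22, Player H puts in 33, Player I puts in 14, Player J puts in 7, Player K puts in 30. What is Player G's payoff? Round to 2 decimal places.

133.84 dollars

Total contributed: 17 + 4 + 34 + 36 + 8 + 9 + 22 + 33 + 14 + 7 + 30 = 214.
Each receives 5.8 × 214 / 11 = 112.84 from the bonus pool.
Player G keeps 43 − 22 = 21, so Player G's payoff is 21 + 112.84 = 133.84.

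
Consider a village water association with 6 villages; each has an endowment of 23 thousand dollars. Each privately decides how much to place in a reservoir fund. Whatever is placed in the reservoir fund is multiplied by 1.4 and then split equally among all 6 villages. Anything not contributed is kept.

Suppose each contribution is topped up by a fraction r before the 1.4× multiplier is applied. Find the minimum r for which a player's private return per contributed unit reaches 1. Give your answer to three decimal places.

With matching at rate r, one contributed unit becomes (1 + r) in the reservoir fund and returns 1.4 × (1 + r) / 6 to the contributor.
Setting this equal to 1: 1 + r = 6/1.4 = 4.2857.
So the minimum matching rate is r = 4.2857 − 1 = 3.286.

3.286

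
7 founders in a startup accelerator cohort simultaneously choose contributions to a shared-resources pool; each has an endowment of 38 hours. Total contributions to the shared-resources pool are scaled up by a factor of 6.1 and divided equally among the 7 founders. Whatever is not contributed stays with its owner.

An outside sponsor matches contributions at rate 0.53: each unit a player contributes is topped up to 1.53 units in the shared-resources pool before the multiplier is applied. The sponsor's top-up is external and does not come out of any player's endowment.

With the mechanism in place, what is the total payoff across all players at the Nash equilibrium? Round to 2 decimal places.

2482.58 hours

With the mechanism, a contributed unit returns 6.1 × 1.53 / 7 = 1.3333 per unit of net cost to the contributor — now above 1 — so contributing fully is weakly dominant for every player.
At the Nash equilibrium everyone contributes 38. Group total payoff = 6.1 × 1.53 × 266 = 2482.58.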